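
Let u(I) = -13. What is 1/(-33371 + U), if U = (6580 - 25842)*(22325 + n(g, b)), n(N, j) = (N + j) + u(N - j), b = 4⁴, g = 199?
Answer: -1/438571325 ≈ -2.2801e-9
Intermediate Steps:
b = 256
n(N, j) = -13 + N + j (n(N, j) = (N + j) - 13 = -13 + N + j)
U = -438537954 (U = (6580 - 25842)*(22325 + (-13 + 199 + 256)) = -19262*(22325 + 442) = -19262*22767 = -438537954)
1/(-33371 + U) = 1/(-33371 - 438537954) = 1/(-438571325) = -1/438571325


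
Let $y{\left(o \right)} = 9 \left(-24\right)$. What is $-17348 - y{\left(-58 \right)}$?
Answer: $-17132$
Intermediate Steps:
$y{\left(o \right)} = -216$
$-17348 - y{\left(-58 \right)} = -17348 - -216 = -17348 + 216 = -17132$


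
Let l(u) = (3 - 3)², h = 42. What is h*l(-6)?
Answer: 0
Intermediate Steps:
l(u) = 0 (l(u) = 0² = 0)
h*l(-6) = 42*0 = 0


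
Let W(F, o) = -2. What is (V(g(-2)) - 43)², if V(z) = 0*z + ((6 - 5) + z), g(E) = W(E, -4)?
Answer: 1936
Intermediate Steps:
g(E) = -2
V(z) = 1 + z (V(z) = 0 + (1 + z) = 1 + z)
(V(g(-2)) - 43)² = ((1 - 2) - 43)² = (-1 - 43)² = (-44)² = 1936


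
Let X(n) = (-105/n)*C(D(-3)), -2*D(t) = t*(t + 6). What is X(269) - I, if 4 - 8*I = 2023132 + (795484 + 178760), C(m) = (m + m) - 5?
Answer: 201572427/538 ≈ 3.7467e+5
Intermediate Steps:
D(t) = -t*(6 + t)/2 (D(t) = -t*(t + 6)/2 = -t*(6 + t)/2)
C(m) = -5 + 2*m (C(m) = 2*m - 5 = -5 + 2*m)
I = -749343/2 (I = ½ - (2023132 + (795484 + 178760))/8 = ½ - (2023132 + 974244)/8 = ½ - ⅛*2997376 = ½ - 374672 = -749343/2 ≈ -3.7467e+5)
X(n) = -420/n (X(n) = (-105/n)*(-5 + 2*(-½*(-3)*(6 - 3))) = (-105/n)*(-5 + 2*(-½*(-3)*3)) = (-105/n)*(-5 + 2*(9/2)) = (-105/n)*(-5 + 9) = -105/n*4 = -420/n)
X(269) - I = -420/269 - 1*(-749343/2) = -420*1/269 + 749343/2 = -420/269 + 749343/2 = 201572427/538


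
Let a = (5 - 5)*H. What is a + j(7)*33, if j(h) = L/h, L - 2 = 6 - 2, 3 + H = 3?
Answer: 198/7 ≈ 28.286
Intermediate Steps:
H = 0 (H = -3 + 3 = 0)
L = 6 (L = 2 + (6 - 2) = 2 + 4 = 6)
a = 0 (a = (5 - 5)*0 = 0*0 = 0)
j(h) = 6/h
a + j(7)*33 = 0 + (6/7)*33 = 0 + 198/7 = 198/7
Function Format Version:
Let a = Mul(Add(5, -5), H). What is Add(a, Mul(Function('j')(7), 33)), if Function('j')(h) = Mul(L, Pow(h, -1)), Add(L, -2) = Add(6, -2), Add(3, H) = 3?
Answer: Rational(198, 7) ≈ 28.286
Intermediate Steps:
H = 0 (H = Add(-3, 3) = 0)
L = 6 (L = Add(2, Add(6, -2)) = Add(2, 4) = 6)
a = 0 (a = Mul(Add(5, -5), 0) = Mul(0, 0) = 0)
Function('j')(h) = Mul(6, Pow(h, -1))
Add(a, Mul(Function('j')(7), 33)) = Add(0, Mul(Mul(6, Pow(7, -1)), 33)) = Add(0, Mul(Mul(6, Rational(1, 7)), 33)) = Add(0, Mul(Rational(6, 7), 33)) = Add(0, Rational(198, 7)) = Rational(198, 7)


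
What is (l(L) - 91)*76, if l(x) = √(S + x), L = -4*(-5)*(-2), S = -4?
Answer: -6916 + 152*I*√11 ≈ -6916.0 + 504.13*I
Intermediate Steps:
L = -40 (L = 20*(-2) = -40)
l(x) = √(-4 + x)
(l(L) - 91)*76 = (√(-4 - 40) - 91)*76 = (√(-44) - 91)*76 = (2*I*√11 - 91)*76 = (-91 + 2*I*√11)*76 = -6916 + 152*I*√11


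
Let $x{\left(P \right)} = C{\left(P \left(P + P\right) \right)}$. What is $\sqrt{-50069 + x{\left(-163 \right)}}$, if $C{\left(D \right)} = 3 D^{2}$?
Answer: $\sqrt{8470891063} \approx 92038.0$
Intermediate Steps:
$x{\left(P \right)} = 12 P^{4}$ ($x{\left(P \right)} = 3 \left(P \left(P + P\right)\right)^{2} = 3 \left(P 2 P\right)^{2} = 3 \left(2 P^{2}\right)^{2} = 3 \cdot 4 P^{4} = 12 P^{4}$)
$\sqrt{-50069 + x{\left(-163 \right)}} = \sqrt{-50069 + 12 \left(-163\right)^{4}} = \sqrt{-50069 + 12 \cdot 705911761} = \sqrt{-50069 + 8470941132} = \sqrt{8470891063}$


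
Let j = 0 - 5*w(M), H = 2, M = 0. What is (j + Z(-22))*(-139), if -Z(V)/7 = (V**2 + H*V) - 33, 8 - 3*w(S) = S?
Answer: 1193593/3 ≈ 3.9786e+5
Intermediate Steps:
w(S) = 8/3 - S/3
Z(V) = 231 - 14*V - 7*V**2 (Z(V) = -7*((V**2 + 2*V) - 33) = -7*(-33 + V**2 + 2*V) = 231 - 14*V - 7*V**2)
j = -40/3 (j = 0 - 5*(8/3 - 1/3*0) = 0 - 5*(8/3 + 0) = 0 - 5*8/3 = 0 - 40/3 = -40/3 ≈ -13.333)
(j + Z(-22))*(-139) = (-40/3 + (231 - 14*(-22) - 7*(-22)**2))*(-139) = (-40/3 + (231 + 308 - 7*484))*(-139) = (-40/3 + (231 + 308 - 3388))*(-139) = (-40/3 - 2849)*(-139) = -8587/3*(-139) = 1193593/3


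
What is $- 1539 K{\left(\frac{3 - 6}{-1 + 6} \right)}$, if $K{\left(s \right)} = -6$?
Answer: $9234$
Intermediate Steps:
$- 1539 K{\left(\frac{3 - 6}{-1 + 6} \right)} = \left(-1539\right) \left(-6\right) = 9234$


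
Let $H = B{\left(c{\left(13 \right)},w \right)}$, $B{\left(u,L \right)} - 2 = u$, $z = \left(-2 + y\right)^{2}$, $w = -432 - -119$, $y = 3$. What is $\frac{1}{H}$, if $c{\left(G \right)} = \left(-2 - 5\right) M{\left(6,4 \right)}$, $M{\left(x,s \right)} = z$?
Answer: $- \frac{1}{5} \approx -0.2$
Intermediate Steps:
$w = -313$ ($w = -432 + 119 = -313$)
$z = 1$ ($z = \left(-2 + 3\right)^{2} = 1^{2} = 1$)
$M{\left(x,s \right)} = 1$
$c{\left(G \right)} = -7$ ($c{\left(G \right)} = \left(-2 - 5\right) 1 = \left(-7\right) 1 = -7$)
$B{\left(u,L \right)} = 2 + u$
$H = -5$ ($H = 2 - 7 = -5$)
$\frac{1}{H} = \frac{1}{-5} = - \frac{1}{5}$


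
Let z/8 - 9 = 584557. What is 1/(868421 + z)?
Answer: 1/5544949 ≈ 1.8034e-7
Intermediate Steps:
z = 4676528 (z = 72 + 8*584557 = 72 + 4676456 = 4676528)
1/(868421 + z) = 1/(868421 + 4676528) = 1/5544949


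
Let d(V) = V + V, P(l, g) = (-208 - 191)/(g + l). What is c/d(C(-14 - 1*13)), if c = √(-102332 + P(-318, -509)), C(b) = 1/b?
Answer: -27*I*√69987492455/1654 ≈ -4318.6*I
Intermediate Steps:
P(l, g) = -399/(g + l)
c = I*√69987492455/827 (c = √(-102332 - 399/(-509 - 318)) = √(-102332 - 399/(-827)) = √(-102332 - 399*(-1/827)) = √(-102332 + 399/827) = √(-84628165/827) = I*√69987492455/827 ≈ 319.89*I)
d(V) = 2*V
c/d(C(-14 - 1*13)) = (I*√69987492455/827)/((2/(-14 - 1*13))) = (I*√69987492455/827)/((2/(-14 - 13))) = (I*√69987492455/827)/((2/(-27))) = (I*√69987492455/827)/((2*(-1/27))) = (I*√69987492455/827)/(-2/27) = (I*√69987492455/827)*(-27/2) = -27*I*√69987492455/1654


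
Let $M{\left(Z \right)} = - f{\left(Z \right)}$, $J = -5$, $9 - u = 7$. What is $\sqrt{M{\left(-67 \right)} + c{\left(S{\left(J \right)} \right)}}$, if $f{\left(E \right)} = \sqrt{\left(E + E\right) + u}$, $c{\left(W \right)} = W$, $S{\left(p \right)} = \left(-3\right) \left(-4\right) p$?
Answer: $\sqrt{-60 - 2 i \sqrt{33}} \approx 0.73827 - 7.7811 i$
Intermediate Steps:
$u = 2$ ($u = 9 - 7 = 2$)
$S{\left(p \right)} = 12 p$
$f{\left(E \right)} = \sqrt{2 + 2 E}$ ($f{\left(E \right)} = \sqrt{\left(E + E\right) + 2} = \sqrt{2 E + 2} = \sqrt{2 + 2 E}$)
$M{\left(Z \right)} = - \sqrt{2 + 2 Z}$
$\sqrt{M{\left(-67 \right)} + c{\left(S{\left(J \right)} \right)}} = \sqrt{- \sqrt{2 + 2 \left(-67\right)} + 12 \left(-5\right)} = \sqrt{- \sqrt{2 - 134} - 60} = \sqrt{- \sqrt{-132} - 60} = \sqrt{- 2 i \sqrt{33} - 60} = \sqrt{-60 - 2 i \sqrt{33}}$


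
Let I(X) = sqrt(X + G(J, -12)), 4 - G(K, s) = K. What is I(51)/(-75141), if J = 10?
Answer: -sqrt(5)/25047 ≈ -8.9275e-5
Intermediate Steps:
G(K, s) = 4 - K
I(X) = sqrt(-6 + X) (I(X) = sqrt(X + (4 - 1*10)) = sqrt(X + (4 - 10)) = sqrt(X - 6) = sqrt(-6 + X))
I(51)/(-75141) = sqrt(-6 + 51)/(-75141) = sqrt(45)*(-1/75141) = (3*sqrt(5))*(-1/75141) = -sqrt(5)/25047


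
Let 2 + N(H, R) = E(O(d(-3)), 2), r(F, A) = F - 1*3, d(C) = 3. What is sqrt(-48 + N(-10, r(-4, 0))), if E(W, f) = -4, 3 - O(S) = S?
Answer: 3*I*sqrt(6) ≈ 7.3485*I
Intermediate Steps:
r(F, A) = -3 + F (r(F, A) = F - 3 = -3 + F)
O(S) = 3 - S
N(H, R) = -6 (N(H, R) = -2 - 4 = -6)
sqrt(-48 + N(-10, r(-4, 0))) = sqrt(-48 - 6) = sqrt(-54) = 3*I*sqrt(6)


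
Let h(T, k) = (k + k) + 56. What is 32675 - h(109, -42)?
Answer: 32703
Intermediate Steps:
h(T, k) = 56 + 2*k (h(T, k) = 2*k + 56 = 56 + 2*k)
32675 - h(109, -42) = 32675 - (56 + 2*(-42)) = 32675 - (56 - 84) = 32675 - 1*(-28) = 32675 + 28 = 32703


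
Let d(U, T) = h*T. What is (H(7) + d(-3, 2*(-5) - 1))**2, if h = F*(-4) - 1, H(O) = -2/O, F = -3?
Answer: 720801/49 ≈ 14710.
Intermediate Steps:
h = 11 (h = -3*(-4) - 1 = 12 - 1 = 11)
d(U, T) = 11*T
(H(7) + d(-3, 2*(-5) - 1))**2 = (-2/7 + 11*(2*(-5) - 1))**2 = (-2*1/7 + 11*(-10 - 1))**2 = (-2/7 + 11*(-11))**2 = (-2/7 - 121)**2 = (-849/7)**2 = 720801/49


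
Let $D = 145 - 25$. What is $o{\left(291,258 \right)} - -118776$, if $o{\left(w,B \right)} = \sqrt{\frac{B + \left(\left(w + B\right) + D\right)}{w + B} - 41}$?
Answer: $118776 + \frac{i \sqrt{146278}}{61} \approx 1.1878 \cdot 10^{5} + 6.2699 i$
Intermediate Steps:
$D = 120$
$o{\left(w,B \right)} = \sqrt{-41 + \frac{120 + w + 2 B}{B + w}}$ ($o{\left(w,B \right)} = \sqrt{\frac{B + \left(\left(w + B\right) + 120\right)}{w + B} - 41} = \sqrt{\frac{B + \left(\left(B + w\right) + 120\right)}{B + w} - 41} = \sqrt{\frac{B + \left(120 + B + w\right)}{B + w} - 41} = \sqrt{\frac{120 + w + 2 B}{B + w} - 41} = \sqrt{-41 + \frac{120 + w + 2 B}{B + w}}$)
$o{\left(291,258 \right)} - -118776 = \sqrt{\frac{120 - 11640 - 10062}{258 + 291}} - -118776 = \sqrt{\frac{120 - 11640 - 10062}{549}} + 118776 = \sqrt{\frac{1}{549} \left(-21582\right)} + 118776 = \sqrt{- \frac{2398}{61}} + 118776 = \frac{i \sqrt{146278}}{61} + 118776 = 118776 + \frac{i \sqrt{146278}}{61}$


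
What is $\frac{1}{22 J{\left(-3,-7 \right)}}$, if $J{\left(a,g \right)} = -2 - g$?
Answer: $\frac{1}{110} \approx 0.0090909$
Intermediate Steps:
$\frac{1}{22 J{\left(-3,-7 \right)}} = \frac{1}{22 \left(-2 - -7\right)} = \frac{1}{22 \left(-2 + 7\right)} = \frac{1}{22 \cdot 5} = \frac{1}{110}$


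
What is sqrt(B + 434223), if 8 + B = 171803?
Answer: sqrt(606018) ≈ 778.47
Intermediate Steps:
B = 171795 (B = -8 + 171803 = 171795)
sqrt(B + 434223) = sqrt(171795 + 434223) = sqrt(606018)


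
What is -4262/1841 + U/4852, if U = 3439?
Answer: -14348025/8932532 ≈ -1.6063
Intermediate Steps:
-4262/1841 + U/4852 = -4262/1841 + 3439/4852 = -14348025/8932532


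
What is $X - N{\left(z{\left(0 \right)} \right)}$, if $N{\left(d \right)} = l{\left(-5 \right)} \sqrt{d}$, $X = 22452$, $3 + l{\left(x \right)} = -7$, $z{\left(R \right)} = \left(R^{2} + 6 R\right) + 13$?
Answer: $22452 + 10 \sqrt{13} \approx 22488.0$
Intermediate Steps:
$z{\left(R \right)} = 13 + R^{2} + 6 R$
$l{\left(x \right)} = -10$ ($l{\left(x \right)} = -3 - 7 = -10$)
$N{\left(d \right)} = - 10 \sqrt{d}$
$X - N{\left(z{\left(0 \right)} \right)} = 22452 - - 10 \sqrt{13 + 0^{2} + 6 \cdot 0} = 22452 - - 10 \sqrt{13 + 0 + 0} = 22452 - - 10 \sqrt{13} = 22452 + 10 \sqrt{13}$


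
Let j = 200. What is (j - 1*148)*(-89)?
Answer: -4628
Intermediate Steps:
(j - 1*148)*(-89) = (200 - 1*148)*(-89) = (200 - 148)*(-89) = 52*(-89) = -4628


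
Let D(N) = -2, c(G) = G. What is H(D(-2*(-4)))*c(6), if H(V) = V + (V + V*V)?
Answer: 0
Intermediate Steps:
H(V) = V² + 2*V (H(V) = V + (V + V²) = V² + 2*V)
H(D(-2*(-4)))*c(6) = -2*(2 - 2)*6 = -2*0*6 = 0*6 = 0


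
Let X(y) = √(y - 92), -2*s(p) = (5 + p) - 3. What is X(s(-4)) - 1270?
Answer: -1270 + I*√91 ≈ -1270.0 + 9.5394*I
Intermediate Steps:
s(p) = -1 - p/2 (s(p) = -((5 + p) - 3)/2 = -(2 + p)/2 = -1 - p/2)
X(y) = √(-92 + y)
X(s(-4)) - 1270 = √(-92 + (-1 - ½*(-4))) - 1270 = √(-92 + (-1 + 2)) - 1270 = √(-92 + 1) - 1270 = √(-91) - 1270 = I*√91 - 1270 = -1270 + I*√91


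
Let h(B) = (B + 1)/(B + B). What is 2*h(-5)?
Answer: 4/5 ≈ 0.80000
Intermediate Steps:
h(B) = (1 + B)/(2*B) (h(B) = (1 + B)/((2*B)) = (1 + B)*(1/(2*B)) = (1 + B)/(2*B))
2*h(-5) = 2*((1/2)*(1 - 5)/(-5)) = 2*((1/2)*(-1/5)*(-4)) = 2*(2/5) = 4/5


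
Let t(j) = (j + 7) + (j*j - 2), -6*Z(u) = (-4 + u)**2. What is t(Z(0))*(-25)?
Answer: -2125/9 ≈ -236.11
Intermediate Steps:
Z(u) = -(-4 + u)**2/6
t(j) = 5 + j + j**2 (t(j) = (7 + j) + (j**2 - 2) = (7 + j) + (-2 + j**2) = 5 + j + j**2)
t(Z(0))*(-25) = (5 - (-4 + 0)**2/6 + (-(-4 + 0)**2/6)**2)*(-25) = (5 - 1/6*(-4)**2 + (-1/6*(-4)**2)**2)*(-25) = (5 - 1/6*16 + (-1/6*16)**2)*(-25) = (5 - 8/3 + (-8/3)**2)*(-25) = (5 - 8/3 + 64/9)*(-25) = (85/9)*(-25) = -2125/9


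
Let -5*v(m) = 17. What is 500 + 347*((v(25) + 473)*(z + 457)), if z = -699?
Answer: -197168452/5 ≈ -3.9434e+7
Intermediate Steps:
v(m) = -17/5 (v(m) = -1/5*17 = -17/5)
500 + 347*((v(25) + 473)*(z + 457)) = 500 + 347*((-17/5 + 473)*(-699 + 457)) = 500 + 347*((2348/5)*(-242)) = 500 + 347*(-568216/5) = 500 - 197170952/5 = -197168452/5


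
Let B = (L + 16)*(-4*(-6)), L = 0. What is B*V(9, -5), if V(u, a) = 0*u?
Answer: 0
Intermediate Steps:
V(u, a) = 0
B = 384 (B = (0 + 16)*(-4*(-6)) = 16*24 = 384)
B*V(9, -5) = 384*0 = 0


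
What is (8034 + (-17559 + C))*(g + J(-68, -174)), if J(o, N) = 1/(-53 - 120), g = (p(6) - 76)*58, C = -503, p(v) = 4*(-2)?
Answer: 8452169996/173 ≈ 4.8856e+7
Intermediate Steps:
p(v) = -8
g = -4872 (g = (-8 - 76)*58 = -84*58 = -4872)
J(o, N) = -1/173 (J(o, N) = 1/(-173) = -1/173)
(8034 + (-17559 + C))*(g + J(-68, -174)) = (8034 + (-17559 - 503))*(-4872 - 1/173) = (8034 - 18062)*(-842857/173) = -10028*(-842857/173) = 8452169996/173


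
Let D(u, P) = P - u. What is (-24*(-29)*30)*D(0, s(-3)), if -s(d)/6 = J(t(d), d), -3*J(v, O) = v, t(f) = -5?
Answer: -208800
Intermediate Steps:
J(v, O) = -v/3
s(d) = -10 (s(d) = -(-2)*(-5) = -6*5/3 = -10)
(-24*(-29)*30)*D(0, s(-3)) = (-24*(-29)*30)*(-10 - 1*0) = (696*30)*(-10 + 0) = 20880*(-10) = -208800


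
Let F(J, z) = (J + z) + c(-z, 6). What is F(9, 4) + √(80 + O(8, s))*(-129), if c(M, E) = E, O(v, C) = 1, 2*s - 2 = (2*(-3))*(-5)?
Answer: -1142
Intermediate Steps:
s = 16 (s = 1 + ((2*(-3))*(-5))/2 = 1 + (-6*(-5))/2 = 1 + (½)*30 = 1 + 15 = 16)
F(J, z) = 6 + J + z (F(J, z) = (J + z) + 6 = 6 + J + z)
F(9, 4) + √(80 + O(8, s))*(-129) = (6 + 9 + 4) + √(80 + 1)*(-129) = 19 + √81*(-129) = 19 + 9*(-129) = 19 - 1161 = -1142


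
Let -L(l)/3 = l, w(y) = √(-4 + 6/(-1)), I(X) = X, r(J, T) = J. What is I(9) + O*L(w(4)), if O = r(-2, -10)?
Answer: 9 + 6*I*√10 ≈ 9.0 + 18.974*I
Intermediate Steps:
w(y) = I*√10 (w(y) = √(-4 + 6*(-1)) = √(-4 - 6) = √(-10) = I*√10)
O = -2
L(l) = -3*l
I(9) + O*L(w(4)) = 9 - (-6)*I*√10 = 9 + 6*I*√10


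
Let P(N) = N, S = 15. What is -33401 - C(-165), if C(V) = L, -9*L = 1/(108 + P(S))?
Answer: -36974906/1107 ≈ -33401.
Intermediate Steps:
L = -1/1107 (L = -1/(9*(108 + 15)) = -⅑/123 = -⅑*1/123 = -1/1107 ≈ -0.00090334)
C(V) = -1/1107
-33401 - C(-165) = -33401 - 1*(-1/1107) = -33401 + 1/1107 = -36974906/1107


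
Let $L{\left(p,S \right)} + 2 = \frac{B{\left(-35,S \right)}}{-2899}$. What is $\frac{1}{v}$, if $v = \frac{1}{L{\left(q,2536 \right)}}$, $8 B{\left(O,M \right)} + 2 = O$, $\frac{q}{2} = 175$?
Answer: $- \frac{46347}{23192} \approx -1.9984$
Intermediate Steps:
$q = 350$ ($q = 2 \cdot 175 = 350$)
$B{\left(O,M \right)} = - \frac{1}{4} + \frac{O}{8}$
$L{\left(p,S \right)} = - \frac{46347}{23192}$ ($L{\left(p,S \right)} = -2 + \frac{- \frac{1}{4} + \frac{1}{8} \left(-35\right)}{-2899} = -2 + \left(- \frac{1}{4} - \frac{35}{8}\right) \left(- \frac{1}{2899}\right) = -2 - - \frac{37}{23192} = -2 + \frac{37}{23192} = - \frac{46347}{23192}$)
$v = - \frac{23192}{46347}$ ($v = \frac{1}{- \frac{46347}{23192}} = - \frac{23192}{46347} \approx -0.5004$)
$\frac{1}{v} = \frac{1}{- \frac{23192}{46347}} = - \frac{46347}{23192}$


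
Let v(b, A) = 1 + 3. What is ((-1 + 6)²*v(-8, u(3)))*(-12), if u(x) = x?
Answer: -1200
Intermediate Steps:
v(b, A) = 4
((-1 + 6)²*v(-8, u(3)))*(-12) = ((-1 + 6)²*4)*(-12) = (5²*4)*(-12) = (25*4)*(-12) = 100*(-12) = -1200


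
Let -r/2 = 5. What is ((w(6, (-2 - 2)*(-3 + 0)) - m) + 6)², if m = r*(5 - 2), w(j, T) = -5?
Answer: 961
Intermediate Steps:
r = -10 (r = -2*5 = -10)
m = -30 (m = -10*(5 - 2) = -10*3 = -30)
((w(6, (-2 - 2)*(-3 + 0)) - m) + 6)² = ((-5 - 1*(-30)) + 6)² = ((-5 + 30) + 6)² = (25 + 6)² = 31² = 961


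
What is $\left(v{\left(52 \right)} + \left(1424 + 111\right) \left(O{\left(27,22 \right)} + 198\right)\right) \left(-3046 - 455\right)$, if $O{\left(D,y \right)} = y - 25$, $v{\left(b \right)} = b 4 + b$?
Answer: $-1048847085$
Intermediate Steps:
$v{\left(b \right)} = 5 b$ ($v{\left(b \right)} = 4 b + b = 5 b$)
$O{\left(D,y \right)} = -25 + y$ ($O{\left(D,y \right)} = y - 25 = -25 + y$)
$\left(v{\left(52 \right)} + \left(1424 + 111\right) \left(O{\left(27,22 \right)} + 198\right)\right) \left(-3046 - 455\right) = \left(5 \cdot 52 + \left(1424 + 111\right) \left(\left(-25 + 22\right) + 198\right)\right) \left(-3046 - 455\right) = \left(260 + 1535 \left(-3 + 198\right)\right) \left(-3501\right) = \left(260 + 1535 \cdot 195\right) \left(-3501\right) = \left(260 + 299325\right) \left(-3501\right) = 299585 \left(-3501\right) = -1048847085$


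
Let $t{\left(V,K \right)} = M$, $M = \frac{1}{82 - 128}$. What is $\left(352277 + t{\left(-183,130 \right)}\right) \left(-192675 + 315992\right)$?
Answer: $\frac{1998320045897}{46} \approx 4.3442 \cdot 10^{10}$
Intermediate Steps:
$M = - \frac{1}{46}$ ($M = \frac{1}{-46} = - \frac{1}{46} \approx -0.021739$)
$t{\left(V,K \right)} = - \frac{1}{46}$
$\left(352277 + t{\left(-183,130 \right)}\right) \left(-192675 + 315992\right) = \left(352277 - \frac{1}{46}\right) \left(-192675 + 315992\right) = \frac{16204741}{46} \cdot 123317 = \frac{1998320045897}{46}$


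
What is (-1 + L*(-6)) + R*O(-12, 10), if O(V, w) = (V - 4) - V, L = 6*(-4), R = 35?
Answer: 3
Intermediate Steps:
L = -24
O(V, w) = -4 (O(V, w) = (-4 + V) - V = -4)
(-1 + L*(-6)) + R*O(-12, 10) = (-1 - 24*(-6)) + 35*(-4) = (-1 + 144) - 140 = 143 - 140 = 3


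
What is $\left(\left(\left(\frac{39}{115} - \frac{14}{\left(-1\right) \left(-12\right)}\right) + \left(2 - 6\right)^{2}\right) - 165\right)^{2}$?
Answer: $\frac{10687631161}{476100} \approx 22448.0$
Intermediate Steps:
$\left(\left(\left(\frac{39}{115} - \frac{14}{\left(-1\right) \left(-12\right)}\right) + \left(2 - 6\right)^{2}\right) - 165\right)^{2} = \left(\left(\left(39 \cdot \frac{1}{115} - \frac{14}{12}\right) + \left(-4\right)^{2}\right) - 165\right)^{2} = \left(\left(\left(\frac{39}{115} - \frac{7}{6}\right) + 16\right) - 165\right)^{2} = \left(\left(- \frac{571}{690} + 16\right) - 165\right)^{2} = \left(\frac{10469}{690} - 165\right)^{2} = \left(- \frac{103381}{690}\right)^{2} = \frac{10687631161}{476100}$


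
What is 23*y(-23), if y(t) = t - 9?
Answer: -736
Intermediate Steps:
y(t) = -9 + t
23*y(-23) = 23*(-9 - 23) = 23*(-32) = -736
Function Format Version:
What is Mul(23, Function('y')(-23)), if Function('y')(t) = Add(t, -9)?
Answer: -736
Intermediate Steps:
Function('y')(t) = Add(-9, t)
Mul(23, Function('y')(-23)) = Mul(23, Add(-9, -23)) = Mul(23, -32) = -736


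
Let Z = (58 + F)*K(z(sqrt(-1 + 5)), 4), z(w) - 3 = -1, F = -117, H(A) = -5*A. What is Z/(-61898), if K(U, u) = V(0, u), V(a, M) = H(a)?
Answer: 0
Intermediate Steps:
z(w) = 2 (z(w) = 3 - 1 = 2)
V(a, M) = -5*a
K(U, u) = 0 (K(U, u) = -5*0 = 0)
Z = 0 (Z = (58 - 117)*0 = -59*0 = 0)
Z/(-61898) = 0/(-61898) = 0*(-1/61898) = 0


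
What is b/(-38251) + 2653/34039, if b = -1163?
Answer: 141067260/1302025789 ≈ 0.10834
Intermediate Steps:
b/(-38251) + 2653/34039 = -1163/(-38251) + 2653/34039 = -1163*(-1/38251) + 2653*(1/34039) = 1163/38251 + 2653/34039 = 141067260/1302025789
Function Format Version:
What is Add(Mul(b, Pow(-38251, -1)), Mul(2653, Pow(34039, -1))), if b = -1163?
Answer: Rational(141067260, 1302025789) ≈ 0.10834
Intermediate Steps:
Add(Mul(b, Pow(-38251, -1)), Mul(2653, Pow(34039, -1))) = Add(Mul(-1163, Pow(-38251, -1)), Mul(2653, Pow(34039, -1))) = Add(Mul(-1163, Rational(-1, 38251)), Mul(2653, Rational(1, 34039))) = Add(Rational(1163, 38251), Rational(2653, 34039)) = Rational(141067260, 1302025789)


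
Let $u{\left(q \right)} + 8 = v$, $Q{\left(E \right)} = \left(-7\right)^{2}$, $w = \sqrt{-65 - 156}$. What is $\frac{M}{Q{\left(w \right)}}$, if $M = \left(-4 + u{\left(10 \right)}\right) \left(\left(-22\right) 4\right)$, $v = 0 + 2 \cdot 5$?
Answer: $\frac{176}{49} \approx 3.5918$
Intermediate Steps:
$w = i \sqrt{221}$ ($w = \sqrt{-221} = i \sqrt{221} \approx 14.866 i$)
$Q{\left(E \right)} = 49$
$v = 10$ ($v = 0 + 10 = 10$)
$u{\left(q \right)} = 2$ ($u{\left(q \right)} = -8 + 10 = 2$)
$M = 176$ ($M = \left(-4 + 2\right) \left(\left(-22\right) 4\right) = \left(-2\right) \left(-88\right) = 176$)
$\frac{M}{Q{\left(w \right)}} = \frac{176}{49}$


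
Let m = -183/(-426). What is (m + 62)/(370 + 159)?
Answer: 8865/75118 ≈ 0.11801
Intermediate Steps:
m = 61/142 (m = -183*(-1/426) = 61/142 ≈ 0.42958)
(m + 62)/(370 + 159) = (61/142 + 62)/(370 + 159) = (8865/142)/529 = (8865/142)*(1/529) = 8865/75118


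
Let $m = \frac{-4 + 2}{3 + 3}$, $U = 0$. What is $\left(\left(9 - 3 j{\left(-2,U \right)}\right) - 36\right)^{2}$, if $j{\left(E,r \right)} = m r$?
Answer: $729$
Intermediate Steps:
$m = - \frac{1}{3}$ ($m = - \frac{2}{6} = \left(-2\right) \frac{1}{6} = - \frac{1}{3} \approx -0.33333$)
$j{\left(E,r \right)} = - \frac{r}{3}$
$\left(\left(9 - 3 j{\left(-2,U \right)}\right) - 36\right)^{2} = \left(\left(9 - 3 \left(\left(- \frac{1}{3}\right) 0\right)\right) - 36\right)^{2} = \left(\left(9 - 3 \cdot 0\right) - 36\right)^{2} = \left(\left(9 - 0\right) - 36\right)^{2} = \left(\left(9 + 0\right) - 36\right)^{2} = \left(9 - 36\right)^{2} = \left(-27\right)^{2} = 729$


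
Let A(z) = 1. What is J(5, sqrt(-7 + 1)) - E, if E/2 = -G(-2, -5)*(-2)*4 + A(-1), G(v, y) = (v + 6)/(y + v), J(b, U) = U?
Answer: 50/7 + I*sqrt(6) ≈ 7.1429 + 2.4495*I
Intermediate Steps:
G(v, y) = (6 + v)/(v + y)
E = -50/7 (E = 2*(-((6 - 2)/(-2 - 5))*(-2)*4 + 1) = 2*(-(4/(-7))*(-2)*4 + 1) = 2*(--1/7*4*(-2)*4 + 1) = 2*(-(-4/7*(-2))*4 + 1) = 2*(-8*4/7 + 1) = 2*(-1*32/7 + 1) = 2*(-32/7 + 1) = 2*(-25/7) = -50/7 ≈ -7.1429)
J(5, sqrt(-7 + 1)) - E = sqrt(-7 + 1) - 1*(-50/7) = sqrt(-6) + 50/7 = I*sqrt(6) + 50/7 = 50/7 + I*sqrt(6)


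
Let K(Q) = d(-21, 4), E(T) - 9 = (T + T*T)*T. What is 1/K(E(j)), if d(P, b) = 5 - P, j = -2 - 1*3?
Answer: 1/26 ≈ 0.038462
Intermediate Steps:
j = -5 (j = -2 - 3 = -5)
E(T) = 9 + T*(T + T²) (E(T) = 9 + (T + T*T)*T = 9 + (T + T²)*T = 9 + T*(T + T²))
K(Q) = 26 (K(Q) = 5 - 1*(-21) = 5 + 21 = 26)
1/K(E(j)) = 1/26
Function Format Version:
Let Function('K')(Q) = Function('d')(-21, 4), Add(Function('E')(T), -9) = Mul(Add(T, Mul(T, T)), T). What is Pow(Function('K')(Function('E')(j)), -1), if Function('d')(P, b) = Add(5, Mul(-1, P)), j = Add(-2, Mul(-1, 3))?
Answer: Rational(1, 26) ≈ 0.038462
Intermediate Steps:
j = -5 (j = Add(-2, -3) = -5)
Function('E')(T) = Add(9, Mul(T, Add(T, Pow(T, 2)))) (Function('E')(T) = Add(9, Mul(Add(T, Mul(T, T)), T)) = Add(9, Mul(Add(T, Pow(T, 2)), T)) = Add(9, Mul(T, Add(T, Pow(T, 2)))))
Function('K')(Q) = 26 (Function('K')(Q) = Add(5, Mul(-1, -21)) = Add(5, 21) = 26)
Pow(Function('K')(Function('E')(j)), -1) = Pow(26, -1) = Rational(1, 26)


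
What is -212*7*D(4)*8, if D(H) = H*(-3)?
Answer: 142464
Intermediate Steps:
D(H) = -3*H
-212*7*D(4)*8 = -212*7*(-3*4)*8 = -212*7*(-12)*8 = -(-17808)*8 = -212*(-672) = 142464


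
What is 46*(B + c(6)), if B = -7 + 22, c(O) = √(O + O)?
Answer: 690 + 92*√3 ≈ 849.35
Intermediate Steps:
c(O) = √2*√O (c(O) = √(2*O) = √2*√O)
B = 15
46*(B + c(6)) = 46*(15 + √2*√6) = 46*(15 + 2*√3) = 690 + 92*√3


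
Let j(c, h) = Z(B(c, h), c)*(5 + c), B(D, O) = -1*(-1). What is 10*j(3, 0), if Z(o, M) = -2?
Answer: -160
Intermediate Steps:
B(D, O) = 1
j(c, h) = -10 - 2*c (j(c, h) = -2*(5 + c) = -10 - 2*c)
10*j(3, 0) = 10*(-10 - 2*3) = 10*(-10 - 6) = 10*(-16) = -160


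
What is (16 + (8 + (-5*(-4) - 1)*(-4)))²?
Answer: 2704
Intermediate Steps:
(16 + (8 + (-5*(-4) - 1)*(-4)))² = (16 + (8 + (20 - 1)*(-4)))² = (16 + (8 + 19*(-4)))² = (16 + (8 - 76))² = (16 - 68)² = (-52)² = 2704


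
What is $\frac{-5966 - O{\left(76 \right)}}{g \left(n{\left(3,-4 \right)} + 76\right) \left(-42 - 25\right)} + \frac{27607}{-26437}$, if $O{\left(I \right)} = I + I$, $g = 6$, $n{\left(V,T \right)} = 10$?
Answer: $- \frac{396343819}{456989982} \approx -0.86729$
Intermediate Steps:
$O{\left(I \right)} = 2 I$
$\frac{-5966 - O{\left(76 \right)}}{g \left(n{\left(3,-4 \right)} + 76\right) \left(-42 - 25\right)} + \frac{27607}{-26437} = \frac{-5966 - 2 \cdot 76}{6 \left(10 + 76\right) \left(-42 - 25\right)} + \frac{27607}{-26437} = \frac{-5966 - 152}{6 \cdot 86 \left(-67\right)} + 27607 \left(- \frac{1}{26437}\right) = \frac{-5966 - 152}{6 \left(-5762\right)} - \frac{27607}{26437} = - \frac{6118}{-34572} - \frac{27607}{26437} = \left(-6118\right) \left(- \frac{1}{34572}\right) - \frac{27607}{26437} = \frac{3059}{17286} - \frac{27607}{26437} = - \frac{396343819}{456989982}$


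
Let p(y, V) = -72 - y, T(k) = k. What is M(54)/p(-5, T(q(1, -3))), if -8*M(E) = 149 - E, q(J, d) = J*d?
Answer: 95/536 ≈ 0.17724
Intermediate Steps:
M(E) = -149/8 + E/8 (M(E) = -(149 - E)/8 = -149/8 + E/8)
M(54)/p(-5, T(q(1, -3))) = (-149/8 + (1/8)*54)/(-72 - 1*(-5)) = (-149/8 + 27/4)/(-72 + 5) = -95/8/(-67) = -95/8*(-1/67) = 95/536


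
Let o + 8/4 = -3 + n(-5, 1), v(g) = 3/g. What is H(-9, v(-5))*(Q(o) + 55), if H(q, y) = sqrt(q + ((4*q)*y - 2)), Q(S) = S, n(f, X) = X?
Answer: 51*sqrt(265)/5 ≈ 166.04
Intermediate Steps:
o = -4 (o = -2 + (-3 + 1) = -2 - 2 = -4)
H(q, y) = sqrt(-2 + q + 4*q*y) (H(q, y) = sqrt(q + (4*q*y - 2)) = sqrt(q + (-2 + 4*q*y)) = sqrt(-2 + q + 4*q*y))
H(-9, v(-5))*(Q(o) + 55) = sqrt(-2 - 9 + 4*(-9)*(3/(-5)))*(-4 + 55) = sqrt(-2 - 9 + 4*(-9)*(3*(-1/5)))*51 = sqrt(-2 - 9 + 4*(-9)*(-3/5))*51 = sqrt(-2 - 9 + 108/5)*51 = sqrt(53/5)*51 = (sqrt(265)/5)*51 = 51*sqrt(265)/5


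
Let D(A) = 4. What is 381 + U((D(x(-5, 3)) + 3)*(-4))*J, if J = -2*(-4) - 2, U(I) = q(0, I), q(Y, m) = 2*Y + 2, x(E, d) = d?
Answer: 393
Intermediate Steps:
q(Y, m) = 2 + 2*Y
U(I) = 2 (U(I) = 2 + 2*0 = 2 + 0 = 2)
J = 6 (J = 8 - 2 = 6)
381 + U((D(x(-5, 3)) + 3)*(-4))*J = 381 + 2*6 = 381 + 12 = 393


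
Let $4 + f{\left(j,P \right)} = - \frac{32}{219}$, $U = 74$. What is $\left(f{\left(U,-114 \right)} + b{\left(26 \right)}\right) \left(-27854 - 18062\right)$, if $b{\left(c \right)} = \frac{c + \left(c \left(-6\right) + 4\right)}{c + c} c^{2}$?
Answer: $\frac{16512771080}{219} \approx 7.5401 \cdot 10^{7}$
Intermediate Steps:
$f{\left(j,P \right)} = - \frac{908}{219}$ ($f{\left(j,P \right)} = -4 - \frac{32}{219} = - \frac{908}{219}$)
$b{\left(c \right)} = \frac{c \left(4 - 5 c\right)}{2}$ ($b{\left(c \right)} = \frac{c - \left(-4 + 6 c\right)}{2 c} c^{2} = \left(c - \left(-4 + 6 c\right)\right) \frac{1}{2 c} c^{2} = \left(4 - 5 c\right) \frac{1}{2 c} c^{2} = \frac{4 - 5 c}{2 c} c^{2} = \frac{c \left(4 - 5 c\right)}{2}$)
$\left(f{\left(U,-114 \right)} + b{\left(26 \right)}\right) \left(-27854 - 18062\right) = \left(- \frac{908}{219} + \frac{1}{2} \cdot 26 \left(4 - 130\right)\right) \left(-27854 - 18062\right) = \left(- \frac{908}{219} + \frac{1}{2} \cdot 26 \left(4 - 130\right)\right) \left(-45916\right) = \left(- \frac{908}{219} + \frac{1}{2} \cdot 26 \left(-126\right)\right) \left(-45916\right) = \left(- \frac{908}{219} - 1638\right) \left(-45916\right) = \left(- \frac{359630}{219}\right) \left(-45916\right) = \frac{16512771080}{219}$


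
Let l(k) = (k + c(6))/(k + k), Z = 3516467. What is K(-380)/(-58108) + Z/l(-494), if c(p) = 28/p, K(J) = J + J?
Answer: 37853033706499/5331409 ≈ 7.1000e+6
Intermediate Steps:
K(J) = 2*J
l(k) = (14/3 + k)/(2*k) (l(k) = (k + 28/6)/(k + k) = (k + 28*(⅙))/((2*k)) = (k + 14/3)*(1/(2*k)) = (14/3 + k)*(1/(2*k)) = (14/3 + k)/(2*k))
K(-380)/(-58108) + Z/l(-494) = (2*(-380))/(-58108) + 3516467/(((⅙)*(14 + 3*(-494))/(-494))) = -760*(-1/58108) + 3516467/(((⅙)*(-1/494)*(14 - 1482))) = 190/14527 + 3516467/(((⅙)*(-1/494)*(-1468))) = 190/14527 + 3516467/(367/741) = 190/14527 + 3516467*(741/367) = 190/14527 + 2605702047/367 = 37853033706499/5331409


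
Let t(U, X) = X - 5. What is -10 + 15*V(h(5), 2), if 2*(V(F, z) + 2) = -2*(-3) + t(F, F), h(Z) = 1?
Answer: -25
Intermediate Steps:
t(U, X) = -5 + X
V(F, z) = -3/2 + F/2 (V(F, z) = -2 + (-2*(-3) + (-5 + F))/2 = -2 + (6 + (-5 + F))/2 = -2 + (1 + F)/2 = -2 + (½ + F/2) = -3/2 + F/2)
-10 + 15*V(h(5), 2) = -10 + 15*(-3/2 + (½)*1) = -10 + 15*(-3/2 + ½) = -10 + 15*(-1) = -10 - 15 = -25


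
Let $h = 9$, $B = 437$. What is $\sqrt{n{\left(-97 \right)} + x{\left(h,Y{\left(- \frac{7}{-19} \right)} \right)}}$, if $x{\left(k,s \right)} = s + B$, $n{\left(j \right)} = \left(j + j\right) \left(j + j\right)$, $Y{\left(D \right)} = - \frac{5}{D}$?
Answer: $\frac{4 \sqrt{116557}}{7} \approx 195.09$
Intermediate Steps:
$n{\left(j \right)} = 4 j^{2}$ ($n{\left(j \right)} = 2 j 2 j = 4 j^{2}$)
$x{\left(k,s \right)} = 437 + s$ ($x{\left(k,s \right)} = s + 437 = 437 + s$)
$\sqrt{n{\left(-97 \right)} + x{\left(h,Y{\left(- \frac{7}{-19} \right)} \right)}} = \sqrt{4 \left(-97\right)^{2} + \left(437 - \frac{5}{\left(-7\right) \frac{1}{-19}}\right)} = \sqrt{4 \cdot 9409 + \left(437 - \frac{5}{\left(-7\right) \left(- \frac{1}{19}\right)}\right)} = \sqrt{37636 + \left(437 - \frac{5}{\frac{7}{19}}\right)} = \sqrt{37636 + \left(437 - \frac{95}{7}\right)} = \sqrt{37636 + \frac{2964}{7}} = \sqrt{\frac{266416}{7}} = \frac{4 \sqrt{116557}}{7}$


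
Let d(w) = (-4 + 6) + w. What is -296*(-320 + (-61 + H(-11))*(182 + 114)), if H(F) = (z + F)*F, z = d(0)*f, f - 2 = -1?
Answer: -3234688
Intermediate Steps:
f = 1 (f = 2 - 1 = 1)
d(w) = 2 + w
z = 2 (z = (2 + 0)*1 = 2*1 = 2)
H(F) = F*(2 + F) (H(F) = (2 + F)*F = F*(2 + F))
-296*(-320 + (-61 + H(-11))*(182 + 114)) = -296*(-320 + (-61 - 11*(2 - 11))*(182 + 114)) = -296*(-320 + (-61 - 11*(-9))*296) = -296*(-320 + (-61 + 99)*296) = -296*(-320 + 38*296) = -296*(-320 + 11248) = -296*10928 = -3234688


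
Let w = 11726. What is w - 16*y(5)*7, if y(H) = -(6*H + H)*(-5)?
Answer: -7874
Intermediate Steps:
y(H) = 35*H (y(H) = -7*H*(-5) = 35*H)
w - 16*y(5)*7 = 11726 - 16*(35*5)*7 = 11726 - 16*175*7 = 11726 - 2800*7 = 11726 - 1*19600 = 11726 - 19600 = -7874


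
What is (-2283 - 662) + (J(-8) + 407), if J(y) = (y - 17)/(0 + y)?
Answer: -20279/8 ≈ -2534.9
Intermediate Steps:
J(y) = (-17 + y)/y
(-2283 - 662) + (J(-8) + 407) = (-2283 - 662) + ((-17 - 8)/(-8) + 407) = -2945 + (-⅛*(-25) + 407) = -2945 + (25/8 + 407) = -2945 + 3281/8 = -20279/8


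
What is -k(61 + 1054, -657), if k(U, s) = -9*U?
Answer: 10035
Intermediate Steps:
-k(61 + 1054, -657) = -(-9)*(61 + 1054) = -(-9)*1115 = -1*(-10035) = 10035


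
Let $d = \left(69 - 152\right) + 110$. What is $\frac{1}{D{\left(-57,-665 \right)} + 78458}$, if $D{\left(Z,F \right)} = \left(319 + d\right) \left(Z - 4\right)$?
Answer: $\frac{1}{57352} \approx 1.7436 \cdot 10^{-5}$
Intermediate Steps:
$d = 27$ ($d = -83 + 110 = 27$)
$D{\left(Z,F \right)} = -1384 + 346 Z$ ($D{\left(Z,F \right)} = \left(319 + 27\right) \left(Z - 4\right) = 346 \left(-4 + Z\right) = -1384 + 346 Z$)
$\frac{1}{D{\left(-57,-665 \right)} + 78458} = \frac{1}{\left(-1384 + 346 \left(-57\right)\right) + 78458} = \frac{1}{\left(-1384 - 19722\right) + 78458} = \frac{1}{-21106 + 78458} = \frac{1}{57352}$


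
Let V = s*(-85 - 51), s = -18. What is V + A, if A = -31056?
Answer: -28608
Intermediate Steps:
V = 2448 (V = -18*(-85 - 51) = -18*(-136) = 2448)
V + A = 2448 - 31056 = -28608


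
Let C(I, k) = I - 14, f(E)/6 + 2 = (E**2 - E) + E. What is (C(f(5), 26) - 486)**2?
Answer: 131044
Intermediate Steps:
f(E) = -12 + 6*E**2 (f(E) = -12 + 6*((E**2 - E) + E) = -12 + 6*E**2)
C(I, k) = -14 + I
(C(f(5), 26) - 486)**2 = ((-14 + (-12 + 6*5**2)) - 486)**2 = ((-14 + (-12 + 6*25)) - 486)**2 = ((-14 + (-12 + 150)) - 486)**2 = ((-14 + 138) - 486)**2 = (124 - 486)**2 = (-362)**2 = 131044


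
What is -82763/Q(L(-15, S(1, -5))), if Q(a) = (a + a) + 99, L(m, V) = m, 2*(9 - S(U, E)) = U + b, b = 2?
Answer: -82763/69 ≈ -1199.5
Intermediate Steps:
S(U, E) = 8 - U/2 (S(U, E) = 9 - (U + 2)/2 = 9 - (2 + U)/2 = 9 + (-1 - U/2) = 8 - U/2)
Q(a) = 99 + 2*a (Q(a) = 2*a + 99 = 99 + 2*a)
-82763/Q(L(-15, S(1, -5))) = -82763/(99 + 2*(-15)) = -82763/(99 - 30) = -82763/69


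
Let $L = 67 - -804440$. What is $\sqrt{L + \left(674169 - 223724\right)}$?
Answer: $2 \sqrt{313738} \approx 1120.2$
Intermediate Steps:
$L = 804507$ ($L = 67 + 804440 = 804507$)
$\sqrt{L + \left(674169 - 223724\right)} = \sqrt{804507 + \left(674169 - 223724\right)} = \sqrt{804507 + 450445} = \sqrt{1254952} = 2 \sqrt{313738}$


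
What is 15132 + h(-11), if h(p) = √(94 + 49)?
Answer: 15132 + √143 ≈ 15144.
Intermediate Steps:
h(p) = √143
15132 + h(-11) = 15132 + √143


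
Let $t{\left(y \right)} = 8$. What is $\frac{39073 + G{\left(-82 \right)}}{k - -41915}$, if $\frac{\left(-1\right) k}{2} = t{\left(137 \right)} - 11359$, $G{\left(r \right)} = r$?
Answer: $\frac{12997}{21539} \approx 0.60342$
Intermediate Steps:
$k = 22702$ ($k = - 2 \left(8 - 11359\right) = \left(-2\right) \left(-11351\right) = 22702$)
$\frac{39073 + G{\left(-82 \right)}}{k - -41915} = \frac{39073 - 82}{22702 - -41915} = \frac{38991}{22702 + 41915} = \frac{38991}{64617} = 38991 \cdot \frac{1}{64617} = \frac{12997}{21539}$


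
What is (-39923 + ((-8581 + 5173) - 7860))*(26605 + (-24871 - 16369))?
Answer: 749180285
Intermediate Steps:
(-39923 + ((-8581 + 5173) - 7860))*(26605 + (-24871 - 16369)) = (-39923 + (-3408 - 7860))*(26605 - 41240) = (-39923 - 11268)*(-14635) = -51191*(-14635) = 749180285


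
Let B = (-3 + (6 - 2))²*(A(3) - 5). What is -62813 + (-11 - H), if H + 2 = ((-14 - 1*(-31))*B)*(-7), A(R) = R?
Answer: -63060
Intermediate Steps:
B = -2 (B = (-3 + (6 - 2))²*(3 - 5) = (-3 + 4)²*(-2) = 1²*(-2) = 1*(-2) = -2)
H = 236 (H = -2 + ((-14 - 1*(-31))*(-2))*(-7) = -2 + ((-14 + 31)*(-2))*(-7) = -2 + (17*(-2))*(-7) = -2 - 34*(-7) = -2 + 238 = 236)
-62813 + (-11 - H) = -62813 + (-11 - 1*236) = -62813 + (-11 - 236) = -62813 - 247 = -63060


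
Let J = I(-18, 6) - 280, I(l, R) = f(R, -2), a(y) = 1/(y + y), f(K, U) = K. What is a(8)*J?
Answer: -137/8 ≈ -17.125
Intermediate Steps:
a(y) = 1/(2*y)
I(l, R) = R
J = -274 (J = 6 - 280 = -274)
a(8)*J = ((½)/8)*(-274) = ((½)*(⅛))*(-274) = (1/16)*(-274) = -137/8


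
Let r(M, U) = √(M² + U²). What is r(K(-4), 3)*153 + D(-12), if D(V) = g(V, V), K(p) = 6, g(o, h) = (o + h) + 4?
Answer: -20 + 459*√5 ≈ 1006.4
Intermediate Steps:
g(o, h) = 4 + h + o (g(o, h) = (h + o) + 4 = 4 + h + o)
D(V) = 4 + 2*V (D(V) = 4 + V + V = 4 + 2*V)
r(K(-4), 3)*153 + D(-12) = √(6² + 3²)*153 + (4 + 2*(-12)) = √(36 + 9)*153 + (4 - 24) = √45*153 - 20 = (3*√5)*153 - 20 = 459*√5 - 20 = -20 + 459*√5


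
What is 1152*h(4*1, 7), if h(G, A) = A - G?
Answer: 3456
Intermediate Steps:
1152*h(4*1, 7) = 1152*(7 - 4) = 1152*3 = 3456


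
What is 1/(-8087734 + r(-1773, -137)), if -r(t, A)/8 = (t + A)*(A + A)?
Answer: -1/12274454 ≈ -8.1470e-8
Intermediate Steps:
r(t, A) = -16*A*(A + t) (r(t, A) = -8*(t + A)*(A + A) = -8*(A + t)*2*A = -16*A*(A + t))
1/(-8087734 + r(-1773, -137)) = 1/(-8087734 - 16*(-137)*(-137 - 1773)) = 1/(-8087734 - 16*(-137)*(-1910)) = 1/(-8087734 - 4186720) = 1/(-12274454) = -1/12274454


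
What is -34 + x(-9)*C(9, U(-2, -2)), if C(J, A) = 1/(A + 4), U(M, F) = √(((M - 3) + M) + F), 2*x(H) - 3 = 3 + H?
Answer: -856/25 + 9*I/50 ≈ -34.24 + 0.18*I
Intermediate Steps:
x(H) = 3 + H/2 (x(H) = 3/2 + (3 + H)/2 = 3/2 + (3/2 + H/2) = 3 + H/2)
U(M, F) = √(-3 + F + 2*M) (U(M, F) = √(((-3 + M) + M) + F) = √((-3 + 2*M) + F) = √(-3 + F + 2*M))
C(J, A) = 1/(4 + A)
-34 + x(-9)*C(9, U(-2, -2)) = -34 + (3 + (½)*(-9))/(4 + √(-3 - 2 + 2*(-2))) = -34 + (3 - 9/2)/(4 + √(-3 - 2 - 4)) = -34 - 3/(2*(4 + √(-9))) = -34 - 3*(4 - 3*I)/25/2 = -34 - 3*(4 - 3*I)/50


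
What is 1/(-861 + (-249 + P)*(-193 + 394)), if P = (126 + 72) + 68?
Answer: 1/2556 ≈ 0.00039124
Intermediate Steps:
P = 266 (P = 198 + 68 = 266)
1/(-861 + (-249 + P)*(-193 + 394)) = 1/(-861 + (-249 + 266)*(-193 + 394)) = 1/(-861 + 17*201) = 1/(-861 + 3417) = 1/2556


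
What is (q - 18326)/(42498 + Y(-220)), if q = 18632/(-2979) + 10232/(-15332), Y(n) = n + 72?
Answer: -1903041782/4396125195 ≈ -0.43289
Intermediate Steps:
Y(n) = 72 + n
q = -79036738/11418507 (q = 18632*(-1/2979) + 10232*(-1/15332) = -18632/2979 - 2558/3833 = -79036738/11418507 ≈ -6.9218)
(q - 18326)/(42498 + Y(-220)) = (-79036738/11418507 - 18326)/(42498 + (72 - 220)) = -209334596020/(11418507*(42498 - 148)) = -209334596020/11418507/42350 = -209334596020/11418507*1/42350 = -1903041782/4396125195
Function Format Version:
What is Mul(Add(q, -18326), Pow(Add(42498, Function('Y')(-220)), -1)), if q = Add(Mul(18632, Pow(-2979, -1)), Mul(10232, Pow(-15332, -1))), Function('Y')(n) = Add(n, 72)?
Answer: Rational(-1903041782, 4396125195) ≈ -0.43289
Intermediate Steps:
Function('Y')(n) = Add(72, n)
q = Rational(-79036738, 11418507) (q = Add(Mul(18632, Rational(-1, 2979)), Mul(10232, Rational(-1, 15332))) = Add(Rational(-18632, 2979), Rational(-2558, 3833)) = Rational(-79036738, 11418507) ≈ -6.9218)
Mul(Add(q, -18326), Pow(Add(42498, Function('Y')(-220)), -1)) = Mul(Add(Rational(-79036738, 11418507), -18326), Pow(Add(42498, Add(72, -220)), -1)) = Mul(Rational(-209334596020, 11418507), Pow(Add(42498, -148), -1)) = Mul(Rational(-209334596020, 11418507), Pow(42350, -1)) = Mul(Rational(-209334596020, 11418507), Rational(1, 42350)) = Rational(-1903041782, 4396125195)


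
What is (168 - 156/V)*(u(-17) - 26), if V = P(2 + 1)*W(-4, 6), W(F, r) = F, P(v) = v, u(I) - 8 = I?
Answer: -6335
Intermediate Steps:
u(I) = 8 + I
V = -12 (V = (2 + 1)*(-4) = 3*(-4) = -12)
(168 - 156/V)*(u(-17) - 26) = (168 - 156/(-12))*((8 - 17) - 26) = (168 - 156*(-1/12))*(-9 - 26) = (168 + 13)*(-35) = 181*(-35) = -6335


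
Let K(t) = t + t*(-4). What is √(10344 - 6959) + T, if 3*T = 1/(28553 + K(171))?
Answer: 1/84120 + √3385 ≈ 58.181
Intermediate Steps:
K(t) = -3*t (K(t) = t - 4*t = -3*t)
T = 1/84120 (T = 1/(3*(28553 - 3*171)) = 1/(3*(28553 - 513)) = (⅓)/28040 = (⅓)*(1/28040) = 1/84120 ≈ 1.1888e-5)
√(10344 - 6959) + T = √(10344 - 6959) + 1/84120 = √3385 + 1/84120 = 1/84120 + √3385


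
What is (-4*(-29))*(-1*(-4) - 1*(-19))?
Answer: 2668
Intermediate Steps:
(-4*(-29))*(-1*(-4) - 1*(-19)) = 116*(4 + 19) = 116*23 = 2668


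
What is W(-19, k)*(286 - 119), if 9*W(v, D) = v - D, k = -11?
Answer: -1336/9 ≈ -148.44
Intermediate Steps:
W(v, D) = -D/9 + v/9 (W(v, D) = (v - D)/9 = -D/9 + v/9)
W(-19, k)*(286 - 119) = (-1/9*(-11) + (1/9)*(-19))*(286 - 119) = (11/9 - 19/9)*167 = -8/9*167 = -1336/9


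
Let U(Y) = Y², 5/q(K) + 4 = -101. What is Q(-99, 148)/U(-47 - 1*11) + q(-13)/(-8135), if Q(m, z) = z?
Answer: 6321736/143672235 ≈ 0.044001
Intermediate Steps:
q(K) = -1/21 (q(K) = 5/(-4 - 101) = 5/(-105) = 5*(-1/105) = -1/21)
Q(-99, 148)/U(-47 - 1*11) + q(-13)/(-8135) = 148/((-47 - 1*11)²) - 1/21/(-8135) = 148/((-47 - 11)²) - 1/21*(-1/8135) = 148/((-58)²) + 1/170835 = 148/3364 + 1/170835 = 148*(1/3364) + 1/170835 = 37/841 + 1/170835 = 6321736/143672235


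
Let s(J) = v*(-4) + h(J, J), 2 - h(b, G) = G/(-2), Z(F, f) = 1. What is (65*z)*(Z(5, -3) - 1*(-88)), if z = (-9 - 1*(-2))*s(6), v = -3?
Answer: -688415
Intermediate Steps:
h(b, G) = 2 + G/2 (h(b, G) = 2 - G/(-2) = 2 - G*(-1)/2 = 2 - (-1)*G/2 = 2 + G/2)
s(J) = 14 + J/2 (s(J) = -3*(-4) + (2 + J/2) = 12 + (2 + J/2) = 14 + J/2)
z = -119 (z = (-9 - 1*(-2))*(14 + (½)*6) = (-9 + 2)*(14 + 3) = -7*17 = -119)
(65*z)*(Z(5, -3) - 1*(-88)) = (65*(-119))*(1 - 1*(-88)) = -7735*(1 + 88) = -7735*89 = -688415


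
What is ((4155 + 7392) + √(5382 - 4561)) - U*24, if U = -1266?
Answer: 41931 + √821 ≈ 41960.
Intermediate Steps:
((4155 + 7392) + √(5382 - 4561)) - U*24 = ((4155 + 7392) + √(5382 - 4561)) - (-1266)*24 = (11547 + √821) - 1*(-30384) = (11547 + √821) + 30384 = 41931 + √821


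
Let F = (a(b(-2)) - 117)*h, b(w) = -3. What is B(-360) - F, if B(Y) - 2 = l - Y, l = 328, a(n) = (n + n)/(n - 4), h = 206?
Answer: 172308/7 ≈ 24615.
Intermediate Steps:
a(n) = 2*n/(-4 + n) (a(n) = (2*n)/(-4 + n) = 2*n/(-4 + n))
B(Y) = 330 - Y (B(Y) = 2 + (328 - Y) = 330 - Y)
F = -167478/7 (F = (2*(-3)/(-4 - 3) - 117)*206 = (2*(-3)/(-7) - 117)*206 = (2*(-3)*(-⅐) - 117)*206 = (6/7 - 117)*206 = -813/7*206 = -167478/7 ≈ -23925.)
B(-360) - F = (330 - 1*(-360)) - 1*(-167478/7) = (330 + 360) + 167478/7 = 690 + 167478/7 = 172308/7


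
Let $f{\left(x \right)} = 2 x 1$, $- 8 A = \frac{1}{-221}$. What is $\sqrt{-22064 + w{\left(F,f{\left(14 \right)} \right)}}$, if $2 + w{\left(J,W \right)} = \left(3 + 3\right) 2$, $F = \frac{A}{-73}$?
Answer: $i \sqrt{22054} \approx 148.51 i$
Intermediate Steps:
$A = \frac{1}{1768}$ ($A = - \frac{1}{8 \left(-221\right)} = \left(- \frac{1}{8}\right) \left(- \frac{1}{221}\right) = \frac{1}{1768} \approx 0.00056561$)
$f{\left(x \right)} = 2 x$
$F = - \frac{1}{129064}$ ($F = \frac{1}{1768 \left(-73\right)} = \frac{1}{1768} \left(- \frac{1}{73}\right) = - \frac{1}{129064} \approx -7.7481 \cdot 10^{-6}$)
$w{\left(J,W \right)} = 10$ ($w{\left(J,W \right)} = -2 + \left(3 + 3\right) 2 = -2 + 6 \cdot 2 = -2 + 12 = 10$)
$\sqrt{-22064 + w{\left(F,f{\left(14 \right)} \right)}} = \sqrt{-22064 + 10} = \sqrt{-22054} = i \sqrt{22054}$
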